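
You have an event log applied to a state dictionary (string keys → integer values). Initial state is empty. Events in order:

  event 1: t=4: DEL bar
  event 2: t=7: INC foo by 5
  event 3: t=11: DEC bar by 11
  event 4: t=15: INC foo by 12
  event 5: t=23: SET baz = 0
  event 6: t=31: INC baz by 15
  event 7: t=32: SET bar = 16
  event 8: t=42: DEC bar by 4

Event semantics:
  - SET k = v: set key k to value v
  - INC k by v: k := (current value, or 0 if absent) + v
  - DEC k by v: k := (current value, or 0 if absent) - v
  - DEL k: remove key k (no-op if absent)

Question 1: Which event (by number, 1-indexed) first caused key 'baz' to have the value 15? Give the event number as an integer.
Answer: 6

Derivation:
Looking for first event where baz becomes 15:
  event 5: baz = 0
  event 6: baz 0 -> 15  <-- first match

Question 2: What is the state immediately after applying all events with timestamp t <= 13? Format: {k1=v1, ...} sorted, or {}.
Apply events with t <= 13 (3 events):
  after event 1 (t=4: DEL bar): {}
  after event 2 (t=7: INC foo by 5): {foo=5}
  after event 3 (t=11: DEC bar by 11): {bar=-11, foo=5}

Answer: {bar=-11, foo=5}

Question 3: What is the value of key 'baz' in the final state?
Track key 'baz' through all 8 events:
  event 1 (t=4: DEL bar): baz unchanged
  event 2 (t=7: INC foo by 5): baz unchanged
  event 3 (t=11: DEC bar by 11): baz unchanged
  event 4 (t=15: INC foo by 12): baz unchanged
  event 5 (t=23: SET baz = 0): baz (absent) -> 0
  event 6 (t=31: INC baz by 15): baz 0 -> 15
  event 7 (t=32: SET bar = 16): baz unchanged
  event 8 (t=42: DEC bar by 4): baz unchanged
Final: baz = 15

Answer: 15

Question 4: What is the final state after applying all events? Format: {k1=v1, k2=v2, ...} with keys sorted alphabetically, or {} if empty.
  after event 1 (t=4: DEL bar): {}
  after event 2 (t=7: INC foo by 5): {foo=5}
  after event 3 (t=11: DEC bar by 11): {bar=-11, foo=5}
  after event 4 (t=15: INC foo by 12): {bar=-11, foo=17}
  after event 5 (t=23: SET baz = 0): {bar=-11, baz=0, foo=17}
  after event 6 (t=31: INC baz by 15): {bar=-11, baz=15, foo=17}
  after event 7 (t=32: SET bar = 16): {bar=16, baz=15, foo=17}
  after event 8 (t=42: DEC bar by 4): {bar=12, baz=15, foo=17}

Answer: {bar=12, baz=15, foo=17}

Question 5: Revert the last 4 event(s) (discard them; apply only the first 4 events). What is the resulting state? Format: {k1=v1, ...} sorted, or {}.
Answer: {bar=-11, foo=17}

Derivation:
Keep first 4 events (discard last 4):
  after event 1 (t=4: DEL bar): {}
  after event 2 (t=7: INC foo by 5): {foo=5}
  after event 3 (t=11: DEC bar by 11): {bar=-11, foo=5}
  after event 4 (t=15: INC foo by 12): {bar=-11, foo=17}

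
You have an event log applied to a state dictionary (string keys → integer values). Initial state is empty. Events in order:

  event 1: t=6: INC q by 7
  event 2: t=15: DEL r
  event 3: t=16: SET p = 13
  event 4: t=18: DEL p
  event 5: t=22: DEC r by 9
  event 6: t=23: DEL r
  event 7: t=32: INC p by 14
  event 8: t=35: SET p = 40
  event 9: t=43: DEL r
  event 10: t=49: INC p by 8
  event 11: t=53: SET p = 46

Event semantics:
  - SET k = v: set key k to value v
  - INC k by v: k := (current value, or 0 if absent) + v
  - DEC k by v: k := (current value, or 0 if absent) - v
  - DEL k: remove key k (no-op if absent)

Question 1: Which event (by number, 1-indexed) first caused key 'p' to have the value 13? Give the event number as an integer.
Looking for first event where p becomes 13:
  event 3: p (absent) -> 13  <-- first match

Answer: 3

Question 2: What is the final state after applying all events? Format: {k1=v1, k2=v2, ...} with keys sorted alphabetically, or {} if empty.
Answer: {p=46, q=7}

Derivation:
  after event 1 (t=6: INC q by 7): {q=7}
  after event 2 (t=15: DEL r): {q=7}
  after event 3 (t=16: SET p = 13): {p=13, q=7}
  after event 4 (t=18: DEL p): {q=7}
  after event 5 (t=22: DEC r by 9): {q=7, r=-9}
  after event 6 (t=23: DEL r): {q=7}
  after event 7 (t=32: INC p by 14): {p=14, q=7}
  after event 8 (t=35: SET p = 40): {p=40, q=7}
  after event 9 (t=43: DEL r): {p=40, q=7}
  after event 10 (t=49: INC p by 8): {p=48, q=7}
  after event 11 (t=53: SET p = 46): {p=46, q=7}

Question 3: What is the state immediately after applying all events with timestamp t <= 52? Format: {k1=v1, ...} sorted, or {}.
Answer: {p=48, q=7}

Derivation:
Apply events with t <= 52 (10 events):
  after event 1 (t=6: INC q by 7): {q=7}
  after event 2 (t=15: DEL r): {q=7}
  after event 3 (t=16: SET p = 13): {p=13, q=7}
  after event 4 (t=18: DEL p): {q=7}
  after event 5 (t=22: DEC r by 9): {q=7, r=-9}
  after event 6 (t=23: DEL r): {q=7}
  after event 7 (t=32: INC p by 14): {p=14, q=7}
  after event 8 (t=35: SET p = 40): {p=40, q=7}
  after event 9 (t=43: DEL r): {p=40, q=7}
  after event 10 (t=49: INC p by 8): {p=48, q=7}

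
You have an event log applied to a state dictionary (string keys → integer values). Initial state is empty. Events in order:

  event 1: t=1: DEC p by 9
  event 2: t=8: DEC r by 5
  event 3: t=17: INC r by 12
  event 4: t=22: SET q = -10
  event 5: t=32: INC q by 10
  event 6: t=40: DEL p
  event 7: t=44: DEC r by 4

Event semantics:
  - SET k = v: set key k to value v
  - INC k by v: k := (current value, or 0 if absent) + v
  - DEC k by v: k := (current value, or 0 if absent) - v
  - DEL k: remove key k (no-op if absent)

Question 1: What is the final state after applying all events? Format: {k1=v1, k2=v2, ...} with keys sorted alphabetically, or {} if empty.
  after event 1 (t=1: DEC p by 9): {p=-9}
  after event 2 (t=8: DEC r by 5): {p=-9, r=-5}
  after event 3 (t=17: INC r by 12): {p=-9, r=7}
  after event 4 (t=22: SET q = -10): {p=-9, q=-10, r=7}
  after event 5 (t=32: INC q by 10): {p=-9, q=0, r=7}
  after event 6 (t=40: DEL p): {q=0, r=7}
  after event 7 (t=44: DEC r by 4): {q=0, r=3}

Answer: {q=0, r=3}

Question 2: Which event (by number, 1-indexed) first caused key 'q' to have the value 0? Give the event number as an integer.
Looking for first event where q becomes 0:
  event 4: q = -10
  event 5: q -10 -> 0  <-- first match

Answer: 5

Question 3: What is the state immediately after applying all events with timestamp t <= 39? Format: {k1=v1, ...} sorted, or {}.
Answer: {p=-9, q=0, r=7}

Derivation:
Apply events with t <= 39 (5 events):
  after event 1 (t=1: DEC p by 9): {p=-9}
  after event 2 (t=8: DEC r by 5): {p=-9, r=-5}
  after event 3 (t=17: INC r by 12): {p=-9, r=7}
  after event 4 (t=22: SET q = -10): {p=-9, q=-10, r=7}
  after event 5 (t=32: INC q by 10): {p=-9, q=0, r=7}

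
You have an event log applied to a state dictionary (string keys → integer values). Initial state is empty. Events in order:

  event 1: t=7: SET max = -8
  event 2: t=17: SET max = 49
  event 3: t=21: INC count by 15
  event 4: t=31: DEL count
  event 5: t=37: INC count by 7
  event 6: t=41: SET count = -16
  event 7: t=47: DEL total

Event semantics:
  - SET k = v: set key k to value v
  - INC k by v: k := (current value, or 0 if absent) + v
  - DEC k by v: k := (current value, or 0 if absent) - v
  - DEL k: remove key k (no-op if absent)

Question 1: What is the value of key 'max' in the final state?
Answer: 49

Derivation:
Track key 'max' through all 7 events:
  event 1 (t=7: SET max = -8): max (absent) -> -8
  event 2 (t=17: SET max = 49): max -8 -> 49
  event 3 (t=21: INC count by 15): max unchanged
  event 4 (t=31: DEL count): max unchanged
  event 5 (t=37: INC count by 7): max unchanged
  event 6 (t=41: SET count = -16): max unchanged
  event 7 (t=47: DEL total): max unchanged
Final: max = 49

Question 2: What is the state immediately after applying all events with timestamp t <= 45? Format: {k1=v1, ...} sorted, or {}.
Apply events with t <= 45 (6 events):
  after event 1 (t=7: SET max = -8): {max=-8}
  after event 2 (t=17: SET max = 49): {max=49}
  after event 3 (t=21: INC count by 15): {count=15, max=49}
  after event 4 (t=31: DEL count): {max=49}
  after event 5 (t=37: INC count by 7): {count=7, max=49}
  after event 6 (t=41: SET count = -16): {count=-16, max=49}

Answer: {count=-16, max=49}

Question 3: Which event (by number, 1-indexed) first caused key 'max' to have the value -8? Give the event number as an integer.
Looking for first event where max becomes -8:
  event 1: max (absent) -> -8  <-- first match

Answer: 1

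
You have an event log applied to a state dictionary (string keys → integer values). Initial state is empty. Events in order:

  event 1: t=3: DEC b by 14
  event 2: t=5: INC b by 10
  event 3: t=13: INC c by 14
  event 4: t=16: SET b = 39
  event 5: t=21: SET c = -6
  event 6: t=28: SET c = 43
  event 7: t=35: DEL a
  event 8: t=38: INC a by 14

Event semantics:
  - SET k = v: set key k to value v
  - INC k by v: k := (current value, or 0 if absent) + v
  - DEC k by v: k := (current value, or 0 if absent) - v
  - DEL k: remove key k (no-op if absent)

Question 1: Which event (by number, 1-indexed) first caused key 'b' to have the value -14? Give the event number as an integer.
Answer: 1

Derivation:
Looking for first event where b becomes -14:
  event 1: b (absent) -> -14  <-- first match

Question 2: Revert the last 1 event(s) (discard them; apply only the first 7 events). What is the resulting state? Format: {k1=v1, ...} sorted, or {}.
Keep first 7 events (discard last 1):
  after event 1 (t=3: DEC b by 14): {b=-14}
  after event 2 (t=5: INC b by 10): {b=-4}
  after event 3 (t=13: INC c by 14): {b=-4, c=14}
  after event 4 (t=16: SET b = 39): {b=39, c=14}
  after event 5 (t=21: SET c = -6): {b=39, c=-6}
  after event 6 (t=28: SET c = 43): {b=39, c=43}
  after event 7 (t=35: DEL a): {b=39, c=43}

Answer: {b=39, c=43}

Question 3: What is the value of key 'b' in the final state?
Track key 'b' through all 8 events:
  event 1 (t=3: DEC b by 14): b (absent) -> -14
  event 2 (t=5: INC b by 10): b -14 -> -4
  event 3 (t=13: INC c by 14): b unchanged
  event 4 (t=16: SET b = 39): b -4 -> 39
  event 5 (t=21: SET c = -6): b unchanged
  event 6 (t=28: SET c = 43): b unchanged
  event 7 (t=35: DEL a): b unchanged
  event 8 (t=38: INC a by 14): b unchanged
Final: b = 39

Answer: 39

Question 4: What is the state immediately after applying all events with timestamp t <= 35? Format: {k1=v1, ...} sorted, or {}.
Apply events with t <= 35 (7 events):
  after event 1 (t=3: DEC b by 14): {b=-14}
  after event 2 (t=5: INC b by 10): {b=-4}
  after event 3 (t=13: INC c by 14): {b=-4, c=14}
  after event 4 (t=16: SET b = 39): {b=39, c=14}
  after event 5 (t=21: SET c = -6): {b=39, c=-6}
  after event 6 (t=28: SET c = 43): {b=39, c=43}
  after event 7 (t=35: DEL a): {b=39, c=43}

Answer: {b=39, c=43}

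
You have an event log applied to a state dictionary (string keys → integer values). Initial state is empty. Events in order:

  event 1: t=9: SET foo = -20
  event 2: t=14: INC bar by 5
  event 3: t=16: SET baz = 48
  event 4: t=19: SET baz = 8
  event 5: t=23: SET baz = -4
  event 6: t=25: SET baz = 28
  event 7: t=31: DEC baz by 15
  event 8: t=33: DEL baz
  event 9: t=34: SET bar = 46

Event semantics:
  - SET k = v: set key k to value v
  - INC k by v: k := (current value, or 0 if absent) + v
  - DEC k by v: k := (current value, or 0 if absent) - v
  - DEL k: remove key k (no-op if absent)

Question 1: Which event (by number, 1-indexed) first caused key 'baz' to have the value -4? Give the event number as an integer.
Answer: 5

Derivation:
Looking for first event where baz becomes -4:
  event 3: baz = 48
  event 4: baz = 8
  event 5: baz 8 -> -4  <-- first match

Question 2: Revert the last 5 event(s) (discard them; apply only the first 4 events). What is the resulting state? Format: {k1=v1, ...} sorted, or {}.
Answer: {bar=5, baz=8, foo=-20}

Derivation:
Keep first 4 events (discard last 5):
  after event 1 (t=9: SET foo = -20): {foo=-20}
  after event 2 (t=14: INC bar by 5): {bar=5, foo=-20}
  after event 3 (t=16: SET baz = 48): {bar=5, baz=48, foo=-20}
  after event 4 (t=19: SET baz = 8): {bar=5, baz=8, foo=-20}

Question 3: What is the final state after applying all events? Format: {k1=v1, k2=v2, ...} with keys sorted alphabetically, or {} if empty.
Answer: {bar=46, foo=-20}

Derivation:
  after event 1 (t=9: SET foo = -20): {foo=-20}
  after event 2 (t=14: INC bar by 5): {bar=5, foo=-20}
  after event 3 (t=16: SET baz = 48): {bar=5, baz=48, foo=-20}
  after event 4 (t=19: SET baz = 8): {bar=5, baz=8, foo=-20}
  after event 5 (t=23: SET baz = -4): {bar=5, baz=-4, foo=-20}
  after event 6 (t=25: SET baz = 28): {bar=5, baz=28, foo=-20}
  after event 7 (t=31: DEC baz by 15): {bar=5, baz=13, foo=-20}
  after event 8 (t=33: DEL baz): {bar=5, foo=-20}
  after event 9 (t=34: SET bar = 46): {bar=46, foo=-20}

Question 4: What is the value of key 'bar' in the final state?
Answer: 46

Derivation:
Track key 'bar' through all 9 events:
  event 1 (t=9: SET foo = -20): bar unchanged
  event 2 (t=14: INC bar by 5): bar (absent) -> 5
  event 3 (t=16: SET baz = 48): bar unchanged
  event 4 (t=19: SET baz = 8): bar unchanged
  event 5 (t=23: SET baz = -4): bar unchanged
  event 6 (t=25: SET baz = 28): bar unchanged
  event 7 (t=31: DEC baz by 15): bar unchanged
  event 8 (t=33: DEL baz): bar unchanged
  event 9 (t=34: SET bar = 46): bar 5 -> 46
Final: bar = 46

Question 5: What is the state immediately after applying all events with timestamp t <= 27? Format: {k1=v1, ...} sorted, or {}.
Apply events with t <= 27 (6 events):
  after event 1 (t=9: SET foo = -20): {foo=-20}
  after event 2 (t=14: INC bar by 5): {bar=5, foo=-20}
  after event 3 (t=16: SET baz = 48): {bar=5, baz=48, foo=-20}
  after event 4 (t=19: SET baz = 8): {bar=5, baz=8, foo=-20}
  after event 5 (t=23: SET baz = -4): {bar=5, baz=-4, foo=-20}
  after event 6 (t=25: SET baz = 28): {bar=5, baz=28, foo=-20}

Answer: {bar=5, baz=28, foo=-20}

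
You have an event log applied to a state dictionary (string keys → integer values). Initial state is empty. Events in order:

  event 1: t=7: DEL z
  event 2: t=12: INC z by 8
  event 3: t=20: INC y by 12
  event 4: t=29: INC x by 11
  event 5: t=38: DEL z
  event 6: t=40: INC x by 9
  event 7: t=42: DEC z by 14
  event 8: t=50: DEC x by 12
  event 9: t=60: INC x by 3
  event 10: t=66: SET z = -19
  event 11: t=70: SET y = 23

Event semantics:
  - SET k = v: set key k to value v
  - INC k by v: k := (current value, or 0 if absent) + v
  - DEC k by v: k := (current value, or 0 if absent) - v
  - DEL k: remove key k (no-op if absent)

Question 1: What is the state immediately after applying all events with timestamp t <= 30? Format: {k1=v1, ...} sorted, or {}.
Apply events with t <= 30 (4 events):
  after event 1 (t=7: DEL z): {}
  after event 2 (t=12: INC z by 8): {z=8}
  after event 3 (t=20: INC y by 12): {y=12, z=8}
  after event 4 (t=29: INC x by 11): {x=11, y=12, z=8}

Answer: {x=11, y=12, z=8}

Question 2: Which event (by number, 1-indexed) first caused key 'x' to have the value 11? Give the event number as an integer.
Answer: 4

Derivation:
Looking for first event where x becomes 11:
  event 4: x (absent) -> 11  <-- first match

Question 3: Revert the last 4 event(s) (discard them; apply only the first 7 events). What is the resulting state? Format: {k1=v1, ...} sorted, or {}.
Answer: {x=20, y=12, z=-14}

Derivation:
Keep first 7 events (discard last 4):
  after event 1 (t=7: DEL z): {}
  after event 2 (t=12: INC z by 8): {z=8}
  after event 3 (t=20: INC y by 12): {y=12, z=8}
  after event 4 (t=29: INC x by 11): {x=11, y=12, z=8}
  after event 5 (t=38: DEL z): {x=11, y=12}
  after event 6 (t=40: INC x by 9): {x=20, y=12}
  after event 7 (t=42: DEC z by 14): {x=20, y=12, z=-14}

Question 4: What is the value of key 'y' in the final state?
Answer: 23

Derivation:
Track key 'y' through all 11 events:
  event 1 (t=7: DEL z): y unchanged
  event 2 (t=12: INC z by 8): y unchanged
  event 3 (t=20: INC y by 12): y (absent) -> 12
  event 4 (t=29: INC x by 11): y unchanged
  event 5 (t=38: DEL z): y unchanged
  event 6 (t=40: INC x by 9): y unchanged
  event 7 (t=42: DEC z by 14): y unchanged
  event 8 (t=50: DEC x by 12): y unchanged
  event 9 (t=60: INC x by 3): y unchanged
  event 10 (t=66: SET z = -19): y unchanged
  event 11 (t=70: SET y = 23): y 12 -> 23
Final: y = 23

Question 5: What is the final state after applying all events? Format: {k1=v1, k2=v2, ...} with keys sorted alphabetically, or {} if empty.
  after event 1 (t=7: DEL z): {}
  after event 2 (t=12: INC z by 8): {z=8}
  after event 3 (t=20: INC y by 12): {y=12, z=8}
  after event 4 (t=29: INC x by 11): {x=11, y=12, z=8}
  after event 5 (t=38: DEL z): {x=11, y=12}
  after event 6 (t=40: INC x by 9): {x=20, y=12}
  after event 7 (t=42: DEC z by 14): {x=20, y=12, z=-14}
  after event 8 (t=50: DEC x by 12): {x=8, y=12, z=-14}
  after event 9 (t=60: INC x by 3): {x=11, y=12, z=-14}
  after event 10 (t=66: SET z = -19): {x=11, y=12, z=-19}
  after event 11 (t=70: SET y = 23): {x=11, y=23, z=-19}

Answer: {x=11, y=23, z=-19}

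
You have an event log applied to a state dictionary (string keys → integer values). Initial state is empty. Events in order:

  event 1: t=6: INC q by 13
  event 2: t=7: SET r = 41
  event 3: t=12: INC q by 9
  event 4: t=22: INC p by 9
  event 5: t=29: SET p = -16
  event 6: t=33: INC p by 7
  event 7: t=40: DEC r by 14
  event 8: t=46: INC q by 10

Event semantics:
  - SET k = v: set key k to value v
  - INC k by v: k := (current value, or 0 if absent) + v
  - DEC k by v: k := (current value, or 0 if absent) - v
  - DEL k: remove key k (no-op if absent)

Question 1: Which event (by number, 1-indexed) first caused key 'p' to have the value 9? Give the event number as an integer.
Looking for first event where p becomes 9:
  event 4: p (absent) -> 9  <-- first match

Answer: 4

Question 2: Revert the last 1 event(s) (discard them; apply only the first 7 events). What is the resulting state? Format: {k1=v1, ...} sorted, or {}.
Keep first 7 events (discard last 1):
  after event 1 (t=6: INC q by 13): {q=13}
  after event 2 (t=7: SET r = 41): {q=13, r=41}
  after event 3 (t=12: INC q by 9): {q=22, r=41}
  after event 4 (t=22: INC p by 9): {p=9, q=22, r=41}
  after event 5 (t=29: SET p = -16): {p=-16, q=22, r=41}
  after event 6 (t=33: INC p by 7): {p=-9, q=22, r=41}
  after event 7 (t=40: DEC r by 14): {p=-9, q=22, r=27}

Answer: {p=-9, q=22, r=27}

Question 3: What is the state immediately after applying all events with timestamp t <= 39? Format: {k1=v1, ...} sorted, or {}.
Answer: {p=-9, q=22, r=41}

Derivation:
Apply events with t <= 39 (6 events):
  after event 1 (t=6: INC q by 13): {q=13}
  after event 2 (t=7: SET r = 41): {q=13, r=41}
  after event 3 (t=12: INC q by 9): {q=22, r=41}
  after event 4 (t=22: INC p by 9): {p=9, q=22, r=41}
  after event 5 (t=29: SET p = -16): {p=-16, q=22, r=41}
  after event 6 (t=33: INC p by 7): {p=-9, q=22, r=41}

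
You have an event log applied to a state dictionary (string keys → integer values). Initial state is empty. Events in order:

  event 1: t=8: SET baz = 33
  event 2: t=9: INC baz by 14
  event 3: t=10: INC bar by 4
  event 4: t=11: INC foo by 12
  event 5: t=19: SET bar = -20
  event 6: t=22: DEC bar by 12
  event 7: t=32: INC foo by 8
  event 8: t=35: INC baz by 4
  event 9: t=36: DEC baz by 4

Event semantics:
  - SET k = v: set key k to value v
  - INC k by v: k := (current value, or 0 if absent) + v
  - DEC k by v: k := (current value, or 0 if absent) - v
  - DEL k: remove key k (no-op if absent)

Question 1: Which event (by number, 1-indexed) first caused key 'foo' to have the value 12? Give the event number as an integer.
Looking for first event where foo becomes 12:
  event 4: foo (absent) -> 12  <-- first match

Answer: 4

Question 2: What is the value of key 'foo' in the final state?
Track key 'foo' through all 9 events:
  event 1 (t=8: SET baz = 33): foo unchanged
  event 2 (t=9: INC baz by 14): foo unchanged
  event 3 (t=10: INC bar by 4): foo unchanged
  event 4 (t=11: INC foo by 12): foo (absent) -> 12
  event 5 (t=19: SET bar = -20): foo unchanged
  event 6 (t=22: DEC bar by 12): foo unchanged
  event 7 (t=32: INC foo by 8): foo 12 -> 20
  event 8 (t=35: INC baz by 4): foo unchanged
  event 9 (t=36: DEC baz by 4): foo unchanged
Final: foo = 20

Answer: 20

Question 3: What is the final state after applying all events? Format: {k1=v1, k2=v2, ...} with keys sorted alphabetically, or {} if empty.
Answer: {bar=-32, baz=47, foo=20}

Derivation:
  after event 1 (t=8: SET baz = 33): {baz=33}
  after event 2 (t=9: INC baz by 14): {baz=47}
  after event 3 (t=10: INC bar by 4): {bar=4, baz=47}
  after event 4 (t=11: INC foo by 12): {bar=4, baz=47, foo=12}
  after event 5 (t=19: SET bar = -20): {bar=-20, baz=47, foo=12}
  after event 6 (t=22: DEC bar by 12): {bar=-32, baz=47, foo=12}
  after event 7 (t=32: INC foo by 8): {bar=-32, baz=47, foo=20}
  after event 8 (t=35: INC baz by 4): {bar=-32, baz=51, foo=20}
  after event 9 (t=36: DEC baz by 4): {bar=-32, baz=47, foo=20}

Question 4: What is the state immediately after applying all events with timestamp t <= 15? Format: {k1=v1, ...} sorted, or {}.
Apply events with t <= 15 (4 events):
  after event 1 (t=8: SET baz = 33): {baz=33}
  after event 2 (t=9: INC baz by 14): {baz=47}
  after event 3 (t=10: INC bar by 4): {bar=4, baz=47}
  after event 4 (t=11: INC foo by 12): {bar=4, baz=47, foo=12}

Answer: {bar=4, baz=47, foo=12}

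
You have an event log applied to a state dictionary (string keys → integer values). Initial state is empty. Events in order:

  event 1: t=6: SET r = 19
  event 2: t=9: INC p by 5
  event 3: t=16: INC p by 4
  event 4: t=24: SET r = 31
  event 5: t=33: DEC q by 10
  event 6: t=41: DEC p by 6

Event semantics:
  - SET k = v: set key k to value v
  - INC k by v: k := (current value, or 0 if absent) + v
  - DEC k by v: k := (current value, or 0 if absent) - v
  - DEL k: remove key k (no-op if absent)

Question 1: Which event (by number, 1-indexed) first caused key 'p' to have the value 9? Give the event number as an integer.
Looking for first event where p becomes 9:
  event 2: p = 5
  event 3: p 5 -> 9  <-- first match

Answer: 3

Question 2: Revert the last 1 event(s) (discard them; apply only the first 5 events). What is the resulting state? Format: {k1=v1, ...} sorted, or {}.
Answer: {p=9, q=-10, r=31}

Derivation:
Keep first 5 events (discard last 1):
  after event 1 (t=6: SET r = 19): {r=19}
  after event 2 (t=9: INC p by 5): {p=5, r=19}
  after event 3 (t=16: INC p by 4): {p=9, r=19}
  after event 4 (t=24: SET r = 31): {p=9, r=31}
  after event 5 (t=33: DEC q by 10): {p=9, q=-10, r=31}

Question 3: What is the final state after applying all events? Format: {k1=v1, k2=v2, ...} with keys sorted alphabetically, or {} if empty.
  after event 1 (t=6: SET r = 19): {r=19}
  after event 2 (t=9: INC p by 5): {p=5, r=19}
  after event 3 (t=16: INC p by 4): {p=9, r=19}
  after event 4 (t=24: SET r = 31): {p=9, r=31}
  after event 5 (t=33: DEC q by 10): {p=9, q=-10, r=31}
  after event 6 (t=41: DEC p by 6): {p=3, q=-10, r=31}

Answer: {p=3, q=-10, r=31}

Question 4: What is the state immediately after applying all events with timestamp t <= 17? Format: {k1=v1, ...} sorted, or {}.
Answer: {p=9, r=19}

Derivation:
Apply events with t <= 17 (3 events):
  after event 1 (t=6: SET r = 19): {r=19}
  after event 2 (t=9: INC p by 5): {p=5, r=19}
  after event 3 (t=16: INC p by 4): {p=9, r=19}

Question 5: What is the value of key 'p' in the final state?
Answer: 3

Derivation:
Track key 'p' through all 6 events:
  event 1 (t=6: SET r = 19): p unchanged
  event 2 (t=9: INC p by 5): p (absent) -> 5
  event 3 (t=16: INC p by 4): p 5 -> 9
  event 4 (t=24: SET r = 31): p unchanged
  event 5 (t=33: DEC q by 10): p unchanged
  event 6 (t=41: DEC p by 6): p 9 -> 3
Final: p = 3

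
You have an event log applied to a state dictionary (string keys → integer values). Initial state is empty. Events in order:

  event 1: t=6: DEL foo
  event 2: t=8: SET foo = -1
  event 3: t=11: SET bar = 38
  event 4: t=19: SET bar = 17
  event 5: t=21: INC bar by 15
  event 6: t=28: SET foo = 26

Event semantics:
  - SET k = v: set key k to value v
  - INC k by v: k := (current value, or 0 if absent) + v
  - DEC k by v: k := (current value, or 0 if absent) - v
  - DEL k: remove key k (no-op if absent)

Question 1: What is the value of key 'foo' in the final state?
Track key 'foo' through all 6 events:
  event 1 (t=6: DEL foo): foo (absent) -> (absent)
  event 2 (t=8: SET foo = -1): foo (absent) -> -1
  event 3 (t=11: SET bar = 38): foo unchanged
  event 4 (t=19: SET bar = 17): foo unchanged
  event 5 (t=21: INC bar by 15): foo unchanged
  event 6 (t=28: SET foo = 26): foo -1 -> 26
Final: foo = 26

Answer: 26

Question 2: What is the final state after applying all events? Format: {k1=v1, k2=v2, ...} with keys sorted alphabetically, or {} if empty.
Answer: {bar=32, foo=26}

Derivation:
  after event 1 (t=6: DEL foo): {}
  after event 2 (t=8: SET foo = -1): {foo=-1}
  after event 3 (t=11: SET bar = 38): {bar=38, foo=-1}
  after event 4 (t=19: SET bar = 17): {bar=17, foo=-1}
  after event 5 (t=21: INC bar by 15): {bar=32, foo=-1}
  after event 6 (t=28: SET foo = 26): {bar=32, foo=26}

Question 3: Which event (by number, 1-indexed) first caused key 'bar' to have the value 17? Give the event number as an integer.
Answer: 4

Derivation:
Looking for first event where bar becomes 17:
  event 3: bar = 38
  event 4: bar 38 -> 17  <-- first match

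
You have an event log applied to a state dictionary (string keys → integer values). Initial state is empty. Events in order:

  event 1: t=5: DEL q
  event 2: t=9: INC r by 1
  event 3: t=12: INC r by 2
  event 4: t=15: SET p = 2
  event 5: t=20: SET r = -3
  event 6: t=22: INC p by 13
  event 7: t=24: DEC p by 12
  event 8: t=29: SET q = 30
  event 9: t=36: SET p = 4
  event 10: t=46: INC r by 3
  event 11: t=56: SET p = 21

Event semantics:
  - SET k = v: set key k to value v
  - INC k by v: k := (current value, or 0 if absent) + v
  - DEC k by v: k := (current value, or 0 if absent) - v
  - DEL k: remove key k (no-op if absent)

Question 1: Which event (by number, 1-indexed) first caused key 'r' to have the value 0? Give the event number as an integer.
Looking for first event where r becomes 0:
  event 2: r = 1
  event 3: r = 3
  event 4: r = 3
  event 5: r = -3
  event 6: r = -3
  event 7: r = -3
  event 8: r = -3
  event 9: r = -3
  event 10: r -3 -> 0  <-- first match

Answer: 10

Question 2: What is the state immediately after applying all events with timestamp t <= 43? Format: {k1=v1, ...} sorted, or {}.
Answer: {p=4, q=30, r=-3}

Derivation:
Apply events with t <= 43 (9 events):
  after event 1 (t=5: DEL q): {}
  after event 2 (t=9: INC r by 1): {r=1}
  after event 3 (t=12: INC r by 2): {r=3}
  after event 4 (t=15: SET p = 2): {p=2, r=3}
  after event 5 (t=20: SET r = -3): {p=2, r=-3}
  after event 6 (t=22: INC p by 13): {p=15, r=-3}
  after event 7 (t=24: DEC p by 12): {p=3, r=-3}
  after event 8 (t=29: SET q = 30): {p=3, q=30, r=-3}
  after event 9 (t=36: SET p = 4): {p=4, q=30, r=-3}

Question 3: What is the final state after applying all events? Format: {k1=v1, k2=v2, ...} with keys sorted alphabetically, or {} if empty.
  after event 1 (t=5: DEL q): {}
  after event 2 (t=9: INC r by 1): {r=1}
  after event 3 (t=12: INC r by 2): {r=3}
  after event 4 (t=15: SET p = 2): {p=2, r=3}
  after event 5 (t=20: SET r = -3): {p=2, r=-3}
  after event 6 (t=22: INC p by 13): {p=15, r=-3}
  after event 7 (t=24: DEC p by 12): {p=3, r=-3}
  after event 8 (t=29: SET q = 30): {p=3, q=30, r=-3}
  after event 9 (t=36: SET p = 4): {p=4, q=30, r=-3}
  after event 10 (t=46: INC r by 3): {p=4, q=30, r=0}
  after event 11 (t=56: SET p = 21): {p=21, q=30, r=0}

Answer: {p=21, q=30, r=0}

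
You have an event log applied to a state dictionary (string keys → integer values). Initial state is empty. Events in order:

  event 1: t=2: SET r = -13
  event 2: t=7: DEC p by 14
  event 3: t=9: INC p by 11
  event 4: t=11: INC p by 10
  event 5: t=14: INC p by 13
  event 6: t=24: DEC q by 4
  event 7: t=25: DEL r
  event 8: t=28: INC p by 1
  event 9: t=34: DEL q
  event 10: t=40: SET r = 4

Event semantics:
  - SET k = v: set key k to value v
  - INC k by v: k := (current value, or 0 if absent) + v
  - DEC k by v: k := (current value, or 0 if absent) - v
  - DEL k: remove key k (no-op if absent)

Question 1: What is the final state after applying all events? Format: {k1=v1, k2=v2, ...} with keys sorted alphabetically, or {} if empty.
  after event 1 (t=2: SET r = -13): {r=-13}
  after event 2 (t=7: DEC p by 14): {p=-14, r=-13}
  after event 3 (t=9: INC p by 11): {p=-3, r=-13}
  after event 4 (t=11: INC p by 10): {p=7, r=-13}
  after event 5 (t=14: INC p by 13): {p=20, r=-13}
  after event 6 (t=24: DEC q by 4): {p=20, q=-4, r=-13}
  after event 7 (t=25: DEL r): {p=20, q=-4}
  after event 8 (t=28: INC p by 1): {p=21, q=-4}
  after event 9 (t=34: DEL q): {p=21}
  after event 10 (t=40: SET r = 4): {p=21, r=4}

Answer: {p=21, r=4}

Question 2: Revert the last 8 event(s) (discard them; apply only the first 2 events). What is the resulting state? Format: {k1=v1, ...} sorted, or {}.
Answer: {p=-14, r=-13}

Derivation:
Keep first 2 events (discard last 8):
  after event 1 (t=2: SET r = -13): {r=-13}
  after event 2 (t=7: DEC p by 14): {p=-14, r=-13}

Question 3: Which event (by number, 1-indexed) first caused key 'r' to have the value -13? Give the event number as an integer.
Looking for first event where r becomes -13:
  event 1: r (absent) -> -13  <-- first match

Answer: 1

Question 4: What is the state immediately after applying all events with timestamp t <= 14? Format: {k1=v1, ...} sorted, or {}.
Answer: {p=20, r=-13}

Derivation:
Apply events with t <= 14 (5 events):
  after event 1 (t=2: SET r = -13): {r=-13}
  after event 2 (t=7: DEC p by 14): {p=-14, r=-13}
  after event 3 (t=9: INC p by 11): {p=-3, r=-13}
  after event 4 (t=11: INC p by 10): {p=7, r=-13}
  after event 5 (t=14: INC p by 13): {p=20, r=-13}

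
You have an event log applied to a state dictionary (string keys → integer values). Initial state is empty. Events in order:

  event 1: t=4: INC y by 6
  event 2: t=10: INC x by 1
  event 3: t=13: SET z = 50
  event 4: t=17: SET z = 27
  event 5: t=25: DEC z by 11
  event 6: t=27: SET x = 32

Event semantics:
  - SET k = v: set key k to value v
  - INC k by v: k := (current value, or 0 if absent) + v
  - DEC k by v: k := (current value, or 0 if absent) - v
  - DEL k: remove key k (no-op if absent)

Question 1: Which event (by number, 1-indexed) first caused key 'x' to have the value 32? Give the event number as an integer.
Looking for first event where x becomes 32:
  event 2: x = 1
  event 3: x = 1
  event 4: x = 1
  event 5: x = 1
  event 6: x 1 -> 32  <-- first match

Answer: 6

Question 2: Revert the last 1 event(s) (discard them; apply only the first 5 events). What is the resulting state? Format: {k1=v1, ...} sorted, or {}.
Keep first 5 events (discard last 1):
  after event 1 (t=4: INC y by 6): {y=6}
  after event 2 (t=10: INC x by 1): {x=1, y=6}
  after event 3 (t=13: SET z = 50): {x=1, y=6, z=50}
  after event 4 (t=17: SET z = 27): {x=1, y=6, z=27}
  after event 5 (t=25: DEC z by 11): {x=1, y=6, z=16}

Answer: {x=1, y=6, z=16}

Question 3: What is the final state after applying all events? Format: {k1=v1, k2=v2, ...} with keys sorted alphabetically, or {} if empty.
Answer: {x=32, y=6, z=16}

Derivation:
  after event 1 (t=4: INC y by 6): {y=6}
  after event 2 (t=10: INC x by 1): {x=1, y=6}
  after event 3 (t=13: SET z = 50): {x=1, y=6, z=50}
  after event 4 (t=17: SET z = 27): {x=1, y=6, z=27}
  after event 5 (t=25: DEC z by 11): {x=1, y=6, z=16}
  after event 6 (t=27: SET x = 32): {x=32, y=6, z=16}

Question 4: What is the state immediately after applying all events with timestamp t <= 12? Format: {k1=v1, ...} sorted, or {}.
Apply events with t <= 12 (2 events):
  after event 1 (t=4: INC y by 6): {y=6}
  after event 2 (t=10: INC x by 1): {x=1, y=6}

Answer: {x=1, y=6}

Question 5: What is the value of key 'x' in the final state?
Answer: 32

Derivation:
Track key 'x' through all 6 events:
  event 1 (t=4: INC y by 6): x unchanged
  event 2 (t=10: INC x by 1): x (absent) -> 1
  event 3 (t=13: SET z = 50): x unchanged
  event 4 (t=17: SET z = 27): x unchanged
  event 5 (t=25: DEC z by 11): x unchanged
  event 6 (t=27: SET x = 32): x 1 -> 32
Final: x = 32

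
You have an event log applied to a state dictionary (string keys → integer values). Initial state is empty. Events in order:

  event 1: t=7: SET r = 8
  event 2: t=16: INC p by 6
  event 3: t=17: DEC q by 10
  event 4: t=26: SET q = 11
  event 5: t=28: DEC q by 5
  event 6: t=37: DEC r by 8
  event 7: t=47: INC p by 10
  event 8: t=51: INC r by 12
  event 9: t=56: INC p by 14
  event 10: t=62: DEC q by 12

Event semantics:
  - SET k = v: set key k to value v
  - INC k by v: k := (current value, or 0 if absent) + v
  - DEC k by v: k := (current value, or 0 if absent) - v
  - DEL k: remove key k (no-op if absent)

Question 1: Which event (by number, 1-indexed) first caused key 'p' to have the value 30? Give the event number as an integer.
Looking for first event where p becomes 30:
  event 2: p = 6
  event 3: p = 6
  event 4: p = 6
  event 5: p = 6
  event 6: p = 6
  event 7: p = 16
  event 8: p = 16
  event 9: p 16 -> 30  <-- first match

Answer: 9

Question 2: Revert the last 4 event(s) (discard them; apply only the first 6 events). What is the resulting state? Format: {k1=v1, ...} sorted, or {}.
Keep first 6 events (discard last 4):
  after event 1 (t=7: SET r = 8): {r=8}
  after event 2 (t=16: INC p by 6): {p=6, r=8}
  after event 3 (t=17: DEC q by 10): {p=6, q=-10, r=8}
  after event 4 (t=26: SET q = 11): {p=6, q=11, r=8}
  after event 5 (t=28: DEC q by 5): {p=6, q=6, r=8}
  after event 6 (t=37: DEC r by 8): {p=6, q=6, r=0}

Answer: {p=6, q=6, r=0}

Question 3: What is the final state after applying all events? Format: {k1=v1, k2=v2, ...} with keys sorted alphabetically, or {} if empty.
Answer: {p=30, q=-6, r=12}

Derivation:
  after event 1 (t=7: SET r = 8): {r=8}
  after event 2 (t=16: INC p by 6): {p=6, r=8}
  after event 3 (t=17: DEC q by 10): {p=6, q=-10, r=8}
  after event 4 (t=26: SET q = 11): {p=6, q=11, r=8}
  after event 5 (t=28: DEC q by 5): {p=6, q=6, r=8}
  after event 6 (t=37: DEC r by 8): {p=6, q=6, r=0}
  after event 7 (t=47: INC p by 10): {p=16, q=6, r=0}
  after event 8 (t=51: INC r by 12): {p=16, q=6, r=12}
  after event 9 (t=56: INC p by 14): {p=30, q=6, r=12}
  after event 10 (t=62: DEC q by 12): {p=30, q=-6, r=12}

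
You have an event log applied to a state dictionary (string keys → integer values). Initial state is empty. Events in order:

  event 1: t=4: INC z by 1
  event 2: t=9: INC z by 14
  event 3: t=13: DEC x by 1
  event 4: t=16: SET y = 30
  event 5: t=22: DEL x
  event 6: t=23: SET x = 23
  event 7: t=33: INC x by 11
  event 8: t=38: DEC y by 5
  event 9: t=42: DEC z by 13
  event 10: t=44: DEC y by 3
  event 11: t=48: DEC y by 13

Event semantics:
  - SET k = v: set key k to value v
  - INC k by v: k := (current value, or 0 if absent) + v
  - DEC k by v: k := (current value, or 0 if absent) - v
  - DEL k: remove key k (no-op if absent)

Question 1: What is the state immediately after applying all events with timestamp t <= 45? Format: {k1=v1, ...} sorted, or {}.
Answer: {x=34, y=22, z=2}

Derivation:
Apply events with t <= 45 (10 events):
  after event 1 (t=4: INC z by 1): {z=1}
  after event 2 (t=9: INC z by 14): {z=15}
  after event 3 (t=13: DEC x by 1): {x=-1, z=15}
  after event 4 (t=16: SET y = 30): {x=-1, y=30, z=15}
  after event 5 (t=22: DEL x): {y=30, z=15}
  after event 6 (t=23: SET x = 23): {x=23, y=30, z=15}
  after event 7 (t=33: INC x by 11): {x=34, y=30, z=15}
  after event 8 (t=38: DEC y by 5): {x=34, y=25, z=15}
  after event 9 (t=42: DEC z by 13): {x=34, y=25, z=2}
  after event 10 (t=44: DEC y by 3): {x=34, y=22, z=2}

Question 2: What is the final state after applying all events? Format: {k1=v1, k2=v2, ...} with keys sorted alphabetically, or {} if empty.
  after event 1 (t=4: INC z by 1): {z=1}
  after event 2 (t=9: INC z by 14): {z=15}
  after event 3 (t=13: DEC x by 1): {x=-1, z=15}
  after event 4 (t=16: SET y = 30): {x=-1, y=30, z=15}
  after event 5 (t=22: DEL x): {y=30, z=15}
  after event 6 (t=23: SET x = 23): {x=23, y=30, z=15}
  after event 7 (t=33: INC x by 11): {x=34, y=30, z=15}
  after event 8 (t=38: DEC y by 5): {x=34, y=25, z=15}
  after event 9 (t=42: DEC z by 13): {x=34, y=25, z=2}
  after event 10 (t=44: DEC y by 3): {x=34, y=22, z=2}
  after event 11 (t=48: DEC y by 13): {x=34, y=9, z=2}

Answer: {x=34, y=9, z=2}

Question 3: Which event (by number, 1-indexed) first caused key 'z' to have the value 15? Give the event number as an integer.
Answer: 2

Derivation:
Looking for first event where z becomes 15:
  event 1: z = 1
  event 2: z 1 -> 15  <-- first match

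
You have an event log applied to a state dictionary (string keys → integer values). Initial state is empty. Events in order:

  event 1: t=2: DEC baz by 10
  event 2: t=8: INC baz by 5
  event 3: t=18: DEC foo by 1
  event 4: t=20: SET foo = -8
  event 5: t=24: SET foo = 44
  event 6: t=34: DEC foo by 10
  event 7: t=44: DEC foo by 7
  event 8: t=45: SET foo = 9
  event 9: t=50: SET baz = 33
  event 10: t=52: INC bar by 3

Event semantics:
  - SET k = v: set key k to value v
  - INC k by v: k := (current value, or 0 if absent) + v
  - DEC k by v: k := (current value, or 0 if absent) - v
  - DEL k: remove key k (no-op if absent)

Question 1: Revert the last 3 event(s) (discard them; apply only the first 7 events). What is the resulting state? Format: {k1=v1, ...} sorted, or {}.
Keep first 7 events (discard last 3):
  after event 1 (t=2: DEC baz by 10): {baz=-10}
  after event 2 (t=8: INC baz by 5): {baz=-5}
  after event 3 (t=18: DEC foo by 1): {baz=-5, foo=-1}
  after event 4 (t=20: SET foo = -8): {baz=-5, foo=-8}
  after event 5 (t=24: SET foo = 44): {baz=-5, foo=44}
  after event 6 (t=34: DEC foo by 10): {baz=-5, foo=34}
  after event 7 (t=44: DEC foo by 7): {baz=-5, foo=27}

Answer: {baz=-5, foo=27}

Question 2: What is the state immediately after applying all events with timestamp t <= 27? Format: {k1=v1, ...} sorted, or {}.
Apply events with t <= 27 (5 events):
  after event 1 (t=2: DEC baz by 10): {baz=-10}
  after event 2 (t=8: INC baz by 5): {baz=-5}
  after event 3 (t=18: DEC foo by 1): {baz=-5, foo=-1}
  after event 4 (t=20: SET foo = -8): {baz=-5, foo=-8}
  after event 5 (t=24: SET foo = 44): {baz=-5, foo=44}

Answer: {baz=-5, foo=44}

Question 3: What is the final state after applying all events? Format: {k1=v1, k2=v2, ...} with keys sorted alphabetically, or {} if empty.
Answer: {bar=3, baz=33, foo=9}

Derivation:
  after event 1 (t=2: DEC baz by 10): {baz=-10}
  after event 2 (t=8: INC baz by 5): {baz=-5}
  after event 3 (t=18: DEC foo by 1): {baz=-5, foo=-1}
  after event 4 (t=20: SET foo = -8): {baz=-5, foo=-8}
  after event 5 (t=24: SET foo = 44): {baz=-5, foo=44}
  after event 6 (t=34: DEC foo by 10): {baz=-5, foo=34}
  after event 7 (t=44: DEC foo by 7): {baz=-5, foo=27}
  after event 8 (t=45: SET foo = 9): {baz=-5, foo=9}
  after event 9 (t=50: SET baz = 33): {baz=33, foo=9}
  after event 10 (t=52: INC bar by 3): {bar=3, baz=33, foo=9}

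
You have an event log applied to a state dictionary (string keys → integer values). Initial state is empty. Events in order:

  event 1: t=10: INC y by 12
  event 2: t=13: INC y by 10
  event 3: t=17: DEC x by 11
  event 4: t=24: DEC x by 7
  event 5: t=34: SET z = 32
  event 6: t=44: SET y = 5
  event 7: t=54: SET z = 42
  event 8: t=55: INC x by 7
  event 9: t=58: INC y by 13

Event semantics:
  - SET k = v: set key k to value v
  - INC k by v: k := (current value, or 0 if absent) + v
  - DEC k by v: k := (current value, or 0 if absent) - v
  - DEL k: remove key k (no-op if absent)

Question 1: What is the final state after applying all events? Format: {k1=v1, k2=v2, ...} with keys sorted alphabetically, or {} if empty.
Answer: {x=-11, y=18, z=42}

Derivation:
  after event 1 (t=10: INC y by 12): {y=12}
  after event 2 (t=13: INC y by 10): {y=22}
  after event 3 (t=17: DEC x by 11): {x=-11, y=22}
  after event 4 (t=24: DEC x by 7): {x=-18, y=22}
  after event 5 (t=34: SET z = 32): {x=-18, y=22, z=32}
  after event 6 (t=44: SET y = 5): {x=-18, y=5, z=32}
  after event 7 (t=54: SET z = 42): {x=-18, y=5, z=42}
  after event 8 (t=55: INC x by 7): {x=-11, y=5, z=42}
  after event 9 (t=58: INC y by 13): {x=-11, y=18, z=42}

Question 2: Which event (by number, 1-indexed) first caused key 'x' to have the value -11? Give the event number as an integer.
Looking for first event where x becomes -11:
  event 3: x (absent) -> -11  <-- first match

Answer: 3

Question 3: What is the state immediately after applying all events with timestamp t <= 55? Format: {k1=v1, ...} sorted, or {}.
Answer: {x=-11, y=5, z=42}

Derivation:
Apply events with t <= 55 (8 events):
  after event 1 (t=10: INC y by 12): {y=12}
  after event 2 (t=13: INC y by 10): {y=22}
  after event 3 (t=17: DEC x by 11): {x=-11, y=22}
  after event 4 (t=24: DEC x by 7): {x=-18, y=22}
  after event 5 (t=34: SET z = 32): {x=-18, y=22, z=32}
  after event 6 (t=44: SET y = 5): {x=-18, y=5, z=32}
  after event 7 (t=54: SET z = 42): {x=-18, y=5, z=42}
  after event 8 (t=55: INC x by 7): {x=-11, y=5, z=42}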